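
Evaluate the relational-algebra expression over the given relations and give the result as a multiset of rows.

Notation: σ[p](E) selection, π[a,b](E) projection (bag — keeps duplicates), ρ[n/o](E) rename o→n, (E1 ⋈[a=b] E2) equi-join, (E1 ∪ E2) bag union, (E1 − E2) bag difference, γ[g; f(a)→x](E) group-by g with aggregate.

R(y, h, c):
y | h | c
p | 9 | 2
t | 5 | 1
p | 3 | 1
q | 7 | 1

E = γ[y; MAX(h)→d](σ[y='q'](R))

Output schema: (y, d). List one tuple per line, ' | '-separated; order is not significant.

Row counts bottom-up:
  R → 4
  σ[y='q'](R) → 1
  γ[y; MAX(h)→d](σ[y='q'](R)) → 1

== RESULT ==
y | d
q | 7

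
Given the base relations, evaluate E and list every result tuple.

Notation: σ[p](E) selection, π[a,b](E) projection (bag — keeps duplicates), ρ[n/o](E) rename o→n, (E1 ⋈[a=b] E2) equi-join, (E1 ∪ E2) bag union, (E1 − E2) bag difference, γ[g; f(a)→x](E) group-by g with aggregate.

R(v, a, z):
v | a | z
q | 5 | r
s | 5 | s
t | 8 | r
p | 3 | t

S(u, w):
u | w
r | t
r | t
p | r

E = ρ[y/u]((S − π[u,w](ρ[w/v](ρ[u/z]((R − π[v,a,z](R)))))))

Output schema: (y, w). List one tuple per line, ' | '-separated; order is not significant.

Per-node cardinality:
  S → 3
  R → 4
  R → 4
  π[v,a,z](R) → 4
  (R − π[v,a,z](R)) → 0
  ρ[u/z]((R − π[v,a,z](R))) → 0
  ρ[w/v](ρ[u/z]((R − π[v,a,z](R)))) → 0
  π[u,w](ρ[w/v](ρ[u/z]((R − π[v,a,z](R))))) → 0
  (S − π[u,w](ρ[w/v](ρ[u/z]((R − π[v,a,z](R)))))) → 3
  ρ[y/u]((S − π[u,w](ρ[w/v](ρ[u/z]((R − π[v,a,z](R))))))) → 3

== RESULT ==
y | w
p | r
r | t
r | t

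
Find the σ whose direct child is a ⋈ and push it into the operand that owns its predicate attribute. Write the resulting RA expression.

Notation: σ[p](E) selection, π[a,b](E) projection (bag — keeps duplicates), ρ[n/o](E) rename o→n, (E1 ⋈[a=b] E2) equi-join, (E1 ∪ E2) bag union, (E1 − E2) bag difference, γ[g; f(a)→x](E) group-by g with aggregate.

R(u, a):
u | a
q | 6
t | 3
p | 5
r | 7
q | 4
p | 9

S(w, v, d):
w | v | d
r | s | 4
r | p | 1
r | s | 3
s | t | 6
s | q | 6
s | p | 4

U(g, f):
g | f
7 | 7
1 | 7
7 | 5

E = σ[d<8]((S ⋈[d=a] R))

σ filters on d, owned by the left side.
E' = (σ[d<8](S) ⋈[d=a] R)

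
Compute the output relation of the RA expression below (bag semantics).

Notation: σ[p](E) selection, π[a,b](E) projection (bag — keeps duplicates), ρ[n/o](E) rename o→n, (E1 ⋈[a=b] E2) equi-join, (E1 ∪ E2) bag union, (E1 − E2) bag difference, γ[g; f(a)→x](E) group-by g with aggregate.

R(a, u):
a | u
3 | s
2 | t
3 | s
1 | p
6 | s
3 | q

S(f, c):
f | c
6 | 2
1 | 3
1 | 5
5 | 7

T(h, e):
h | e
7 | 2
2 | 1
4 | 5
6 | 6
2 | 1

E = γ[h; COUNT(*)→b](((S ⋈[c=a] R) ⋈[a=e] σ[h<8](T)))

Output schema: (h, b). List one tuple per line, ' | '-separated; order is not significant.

Per-node cardinality:
  S → 4
  R → 6
  (S ⋈[c=a] R) → 4
  T → 5
  σ[h<8](T) → 5
  ((S ⋈[c=a] R) ⋈[a=e] σ[h<8](T)) → 1
  γ[h; COUNT(*)→b](((S ⋈[c=a] R) ⋈[a=e] σ[h<8](T))) → 1

== RESULT ==
h | b
7 | 1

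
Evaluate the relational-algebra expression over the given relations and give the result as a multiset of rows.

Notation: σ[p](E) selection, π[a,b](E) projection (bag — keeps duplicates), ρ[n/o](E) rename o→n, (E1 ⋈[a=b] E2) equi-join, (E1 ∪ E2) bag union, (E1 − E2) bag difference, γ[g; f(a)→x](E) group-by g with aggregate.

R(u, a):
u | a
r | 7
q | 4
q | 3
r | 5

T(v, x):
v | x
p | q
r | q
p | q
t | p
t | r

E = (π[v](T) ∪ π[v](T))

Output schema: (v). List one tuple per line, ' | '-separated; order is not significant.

Subexpression sizes:
  T → 5
  π[v](T) → 5
  T → 5
  π[v](T) → 5
  (π[v](T) ∪ π[v](T)) → 10

== RESULT ==
v
p
p
p
p
r
r
t
t
t
t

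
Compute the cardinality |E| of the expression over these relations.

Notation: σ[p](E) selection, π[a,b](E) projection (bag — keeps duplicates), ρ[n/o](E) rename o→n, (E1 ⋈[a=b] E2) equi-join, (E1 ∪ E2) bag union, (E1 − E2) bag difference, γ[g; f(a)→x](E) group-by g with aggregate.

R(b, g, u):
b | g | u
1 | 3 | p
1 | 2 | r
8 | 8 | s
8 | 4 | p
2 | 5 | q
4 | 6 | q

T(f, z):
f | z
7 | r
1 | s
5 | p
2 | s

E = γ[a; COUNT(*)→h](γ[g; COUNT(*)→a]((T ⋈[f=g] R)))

Stepwise |·|:
  T → 4
  R → 6
  (T ⋈[f=g] R) → 2
  γ[g; COUNT(*)→a]((T ⋈[f=g] R)) → 2
  γ[a; COUNT(*)→h](γ[g; COUNT(*)→a]((T ⋈[f=g] R))) → 1

|E| = 1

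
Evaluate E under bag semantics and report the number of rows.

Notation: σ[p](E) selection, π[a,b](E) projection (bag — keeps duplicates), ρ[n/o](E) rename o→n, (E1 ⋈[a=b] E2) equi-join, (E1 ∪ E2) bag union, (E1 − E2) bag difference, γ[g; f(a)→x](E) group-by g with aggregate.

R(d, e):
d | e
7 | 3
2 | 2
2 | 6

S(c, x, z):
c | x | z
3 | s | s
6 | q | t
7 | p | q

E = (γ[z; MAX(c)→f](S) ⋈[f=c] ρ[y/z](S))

Stepwise |·|:
  S → 3
  γ[z; MAX(c)→f](S) → 3
  S → 3
  ρ[y/z](S) → 3
  (γ[z; MAX(c)→f](S) ⋈[f=c] ρ[y/z](S)) → 3

|E| = 3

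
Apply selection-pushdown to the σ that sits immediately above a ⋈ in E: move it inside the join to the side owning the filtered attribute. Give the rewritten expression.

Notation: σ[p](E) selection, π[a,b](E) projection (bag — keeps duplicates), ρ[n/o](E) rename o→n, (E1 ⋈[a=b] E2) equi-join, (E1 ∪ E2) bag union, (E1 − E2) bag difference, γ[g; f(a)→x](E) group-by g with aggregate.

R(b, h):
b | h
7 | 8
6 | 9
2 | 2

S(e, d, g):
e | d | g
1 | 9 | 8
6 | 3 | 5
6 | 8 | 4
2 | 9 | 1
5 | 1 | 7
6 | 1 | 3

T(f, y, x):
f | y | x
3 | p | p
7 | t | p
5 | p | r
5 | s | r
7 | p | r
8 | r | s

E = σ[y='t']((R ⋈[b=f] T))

σ filters on y, owned by the right side.
E' = (R ⋈[b=f] σ[y='t'](T))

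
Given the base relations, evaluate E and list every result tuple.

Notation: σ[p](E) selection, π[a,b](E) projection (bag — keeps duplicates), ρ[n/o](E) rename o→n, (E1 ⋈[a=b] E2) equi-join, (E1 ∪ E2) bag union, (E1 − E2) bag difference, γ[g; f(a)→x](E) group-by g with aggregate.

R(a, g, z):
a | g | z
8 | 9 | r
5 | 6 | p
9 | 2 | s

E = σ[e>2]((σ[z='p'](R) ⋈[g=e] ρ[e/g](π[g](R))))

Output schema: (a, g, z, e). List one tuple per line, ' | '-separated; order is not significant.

Row counts bottom-up:
  R → 3
  σ[z='p'](R) → 1
  R → 3
  π[g](R) → 3
  ρ[e/g](π[g](R)) → 3
  (σ[z='p'](R) ⋈[g=e] ρ[e/g](π[g](R))) → 1
  σ[e>2]((σ[z='p'](R) ⋈[g=e] ρ[e/g](π[g](R)))) → 1

== RESULT ==
a | g | z | e
5 | 6 | p | 6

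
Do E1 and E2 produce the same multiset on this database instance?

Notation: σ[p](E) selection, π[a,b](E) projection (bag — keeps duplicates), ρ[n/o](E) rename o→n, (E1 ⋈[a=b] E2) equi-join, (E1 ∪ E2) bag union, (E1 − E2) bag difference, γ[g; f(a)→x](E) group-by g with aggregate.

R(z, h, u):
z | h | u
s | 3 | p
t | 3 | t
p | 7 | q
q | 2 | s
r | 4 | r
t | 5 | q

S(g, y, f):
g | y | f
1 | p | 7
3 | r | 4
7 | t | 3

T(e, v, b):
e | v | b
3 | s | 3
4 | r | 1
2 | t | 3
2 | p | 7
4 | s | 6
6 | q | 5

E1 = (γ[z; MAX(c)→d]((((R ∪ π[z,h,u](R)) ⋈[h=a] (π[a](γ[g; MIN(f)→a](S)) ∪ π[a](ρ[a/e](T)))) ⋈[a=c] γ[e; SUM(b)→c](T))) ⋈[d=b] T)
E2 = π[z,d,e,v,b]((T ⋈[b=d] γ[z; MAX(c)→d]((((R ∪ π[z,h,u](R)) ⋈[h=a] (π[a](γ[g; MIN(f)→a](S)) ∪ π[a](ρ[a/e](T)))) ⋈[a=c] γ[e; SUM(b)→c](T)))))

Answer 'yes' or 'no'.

E1 subexpression sizes:
  R → 6
  R → 6
  π[z,h,u](R) → 6
  (R ∪ π[z,h,u](R)) → 12
  S → 3
  γ[g; MIN(f)→a](S) → 3
  π[a](γ[g; MIN(f)→a](S)) → 3
  T → 6
  ρ[a/e](T) → 6
  π[a](ρ[a/e](T)) → 6
  (π[a](γ[g; MIN(f)→a](S)) ∪ π[a](ρ[a/e](T))) → 9
  ((R ∪ π[z,h,u](R)) ⋈[h=a] (π[a](γ[g; MIN(f)→a](S)) ∪ π[a](ρ[a/e](T)))) → 20
  T → 6
  γ[e; SUM(b)→c](T) → 4
  (((R ∪ π[z,h,u](R)) ⋈[h=a] (π[a](γ[g; MIN(f)→a](S)) ∪ π[a](ρ[a/e](T)))) ⋈[a=c] γ[e; SUM(b)→c](T)) → 10
  γ[z; MAX(c)→d]((((R ∪ π[z,h,u](R)) ⋈[h=a] (π[a](γ[g; MIN(f)→a](S)) ∪ π[a](ρ[a/e](T)))) ⋈[a=c] γ[e; SUM(b)→c](T))) → 3
  T → 6
  (γ[z; MAX(c)→d]((((R ∪ π[z,h,u](R)) ⋈[h=a] (π[a](γ[g; MIN(f)→a](S)) ∪ π[a](ρ[a/e](T)))) ⋈[a=c] γ[e; SUM(b)→c](T))) ⋈[d=b] T) → 5
E2 subexpression sizes:
  T → 6
  R → 6
  R → 6
  π[z,h,u](R) → 6
  (R ∪ π[z,h,u](R)) → 12
  S → 3
  γ[g; MIN(f)→a](S) → 3
  π[a](γ[g; MIN(f)→a](S)) → 3
  T → 6
  ρ[a/e](T) → 6
  π[a](ρ[a/e](T)) → 6
  (π[a](γ[g; MIN(f)→a](S)) ∪ π[a](ρ[a/e](T))) → 9
  ((R ∪ π[z,h,u](R)) ⋈[h=a] (π[a](γ[g; MIN(f)→a](S)) ∪ π[a](ρ[a/e](T)))) → 20
  T → 6
  γ[e; SUM(b)→c](T) → 4
  (((R ∪ π[z,h,u](R)) ⋈[h=a] (π[a](γ[g; MIN(f)→a](S)) ∪ π[a](ρ[a/e](T)))) ⋈[a=c] γ[e; SUM(b)→c](T)) → 10
  γ[z; MAX(c)→d]((((R ∪ π[z,h,u](R)) ⋈[h=a] (π[a](γ[g; MIN(f)→a](S)) ∪ π[a](ρ[a/e](T)))) ⋈[a=c] γ[e; SUM(b)→c](T))) → 3
  (T ⋈[b=d] γ[z; MAX(c)→d]((((R ∪ π[z,h,u](R)) ⋈[h=a] (π[a](γ[g; MIN(f)→a](S)) ∪ π[a](ρ[a/e](T)))) ⋈[a=c] γ[e; SUM(b)→c](T)))) → 5
  π[z,d,e,v,b]((T ⋈[b=d] γ[z; MAX(c)→d]((((R ∪ π[z,h,u](R)) ⋈[h=a] (π[a](γ[g; MIN(f)→a](S)) ∪ π[a](ρ[a/e](T)))) ⋈[a=c] γ[e; SUM(b)→c](T))))) → 5

E1 and E2 produce the same multiset:
z | d | e | v | b
p | 7 | 2 | p | 7
s | 3 | 2 | t | 3
s | 3 | 3 | s | 3
t | 3 | 2 | t | 3
t | 3 | 3 | s | 3

yes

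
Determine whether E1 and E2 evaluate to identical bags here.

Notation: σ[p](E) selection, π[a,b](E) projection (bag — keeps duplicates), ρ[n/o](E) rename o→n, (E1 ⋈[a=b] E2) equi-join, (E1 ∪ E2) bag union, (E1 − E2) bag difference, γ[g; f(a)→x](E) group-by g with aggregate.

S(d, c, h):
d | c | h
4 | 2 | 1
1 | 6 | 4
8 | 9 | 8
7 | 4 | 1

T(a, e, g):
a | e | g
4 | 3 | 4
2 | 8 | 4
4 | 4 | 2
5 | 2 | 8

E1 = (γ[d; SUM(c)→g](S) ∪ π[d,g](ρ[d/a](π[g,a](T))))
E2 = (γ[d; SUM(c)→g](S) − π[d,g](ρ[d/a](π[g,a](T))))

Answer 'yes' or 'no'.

E1 stepwise |·|:
  S → 4
  γ[d; SUM(c)→g](S) → 4
  T → 4
  π[g,a](T) → 4
  ρ[d/a](π[g,a](T)) → 4
  π[d,g](ρ[d/a](π[g,a](T))) → 4
  (γ[d; SUM(c)→g](S) ∪ π[d,g](ρ[d/a](π[g,a](T)))) → 8
E2 stepwise |·|:
  S → 4
  γ[d; SUM(c)→g](S) → 4
  T → 4
  π[g,a](T) → 4
  ρ[d/a](π[g,a](T)) → 4
  π[d,g](ρ[d/a](π[g,a](T))) → 4
  (γ[d; SUM(c)→g](S) − π[d,g](ρ[d/a](π[g,a](T)))) → 3

E1 result:
d | g
1 | 6
2 | 4
4 | 2
4 | 2
4 | 4
5 | 8
7 | 4
8 | 9
E2 result:
d | g
1 | 6
7 | 4
8 | 9
Witness: (4, 4) appears 1× in E1 but 0× in E2.

no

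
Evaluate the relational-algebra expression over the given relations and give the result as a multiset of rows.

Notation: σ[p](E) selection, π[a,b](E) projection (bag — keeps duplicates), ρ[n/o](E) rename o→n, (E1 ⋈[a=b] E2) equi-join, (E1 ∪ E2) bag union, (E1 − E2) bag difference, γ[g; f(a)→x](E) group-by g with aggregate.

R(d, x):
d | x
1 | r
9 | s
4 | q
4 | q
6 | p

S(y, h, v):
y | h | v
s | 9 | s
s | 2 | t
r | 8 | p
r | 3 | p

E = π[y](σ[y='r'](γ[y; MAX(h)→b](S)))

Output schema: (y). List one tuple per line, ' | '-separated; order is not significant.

Subexpression sizes:
  S → 4
  γ[y; MAX(h)→b](S) → 2
  σ[y='r'](γ[y; MAX(h)→b](S)) → 1
  π[y](σ[y='r'](γ[y; MAX(h)→b](S))) → 1

== RESULT ==
y
r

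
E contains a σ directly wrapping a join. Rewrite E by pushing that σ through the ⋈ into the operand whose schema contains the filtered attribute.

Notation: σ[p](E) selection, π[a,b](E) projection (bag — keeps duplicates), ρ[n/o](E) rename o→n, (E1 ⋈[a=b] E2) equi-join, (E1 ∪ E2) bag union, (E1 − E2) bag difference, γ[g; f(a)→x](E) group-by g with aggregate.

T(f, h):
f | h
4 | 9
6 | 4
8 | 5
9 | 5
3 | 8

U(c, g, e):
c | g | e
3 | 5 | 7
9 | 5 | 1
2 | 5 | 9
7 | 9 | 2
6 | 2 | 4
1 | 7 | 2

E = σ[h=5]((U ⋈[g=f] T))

σ filters on h, owned by the right side.
E' = (U ⋈[g=f] σ[h=5](T))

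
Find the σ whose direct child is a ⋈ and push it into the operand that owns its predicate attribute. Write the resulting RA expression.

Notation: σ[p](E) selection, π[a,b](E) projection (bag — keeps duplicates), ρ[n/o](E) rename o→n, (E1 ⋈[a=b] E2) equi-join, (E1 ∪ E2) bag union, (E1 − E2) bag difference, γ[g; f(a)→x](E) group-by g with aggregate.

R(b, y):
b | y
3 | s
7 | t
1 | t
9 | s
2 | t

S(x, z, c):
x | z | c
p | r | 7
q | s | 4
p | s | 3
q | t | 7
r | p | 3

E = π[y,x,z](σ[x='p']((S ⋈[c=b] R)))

σ filters on x, owned by the left side.
E' = π[y,x,z]((σ[x='p'](S) ⋈[c=b] R))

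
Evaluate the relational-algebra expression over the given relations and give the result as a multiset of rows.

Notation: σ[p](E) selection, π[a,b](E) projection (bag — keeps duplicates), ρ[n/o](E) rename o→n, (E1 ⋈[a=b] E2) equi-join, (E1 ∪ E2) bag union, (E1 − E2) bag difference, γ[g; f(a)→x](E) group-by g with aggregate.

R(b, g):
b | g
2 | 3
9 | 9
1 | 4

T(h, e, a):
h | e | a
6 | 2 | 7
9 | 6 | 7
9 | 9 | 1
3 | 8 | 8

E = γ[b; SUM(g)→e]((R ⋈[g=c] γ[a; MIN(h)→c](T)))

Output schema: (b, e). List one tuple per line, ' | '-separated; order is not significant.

Stepwise |·|:
  R → 3
  T → 4
  γ[a; MIN(h)→c](T) → 3
  (R ⋈[g=c] γ[a; MIN(h)→c](T)) → 2
  γ[b; SUM(g)→e]((R ⋈[g=c] γ[a; MIN(h)→c](T))) → 2

== RESULT ==
b | e
2 | 3
9 | 9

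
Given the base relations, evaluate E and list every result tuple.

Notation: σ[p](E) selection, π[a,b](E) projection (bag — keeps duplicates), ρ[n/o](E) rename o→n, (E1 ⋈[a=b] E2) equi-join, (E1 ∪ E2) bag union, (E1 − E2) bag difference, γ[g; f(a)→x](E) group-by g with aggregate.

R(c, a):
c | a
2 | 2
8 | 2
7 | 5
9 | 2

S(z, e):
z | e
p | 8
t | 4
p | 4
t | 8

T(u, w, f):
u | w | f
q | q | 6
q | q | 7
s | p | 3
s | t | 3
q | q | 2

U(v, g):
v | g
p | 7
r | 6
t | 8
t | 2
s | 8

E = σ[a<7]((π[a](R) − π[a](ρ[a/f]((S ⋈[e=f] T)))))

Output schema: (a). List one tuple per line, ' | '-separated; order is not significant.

Subexpression sizes:
  R → 4
  π[a](R) → 4
  S → 4
  T → 5
  (S ⋈[e=f] T) → 0
  ρ[a/f]((S ⋈[e=f] T)) → 0
  π[a](ρ[a/f]((S ⋈[e=f] T))) → 0
  (π[a](R) − π[a](ρ[a/f]((S ⋈[e=f] T)))) → 4
  σ[a<7]((π[a](R) − π[a](ρ[a/f]((S ⋈[e=f] T))))) → 4

== RESULT ==
a
2
2
2
5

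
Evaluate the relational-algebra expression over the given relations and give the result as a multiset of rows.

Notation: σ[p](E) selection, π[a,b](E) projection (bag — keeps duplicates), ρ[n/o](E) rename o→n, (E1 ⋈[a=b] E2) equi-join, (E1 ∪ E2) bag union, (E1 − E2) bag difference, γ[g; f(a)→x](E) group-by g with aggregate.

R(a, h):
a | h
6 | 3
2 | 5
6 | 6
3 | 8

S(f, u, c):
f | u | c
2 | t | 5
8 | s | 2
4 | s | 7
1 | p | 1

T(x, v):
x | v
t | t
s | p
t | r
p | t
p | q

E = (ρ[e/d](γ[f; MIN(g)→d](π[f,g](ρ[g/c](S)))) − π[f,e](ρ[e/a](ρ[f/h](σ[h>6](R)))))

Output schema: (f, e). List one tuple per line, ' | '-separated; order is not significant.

Per-node cardinality:
  S → 4
  ρ[g/c](S) → 4
  π[f,g](ρ[g/c](S)) → 4
  γ[f; MIN(g)→d](π[f,g](ρ[g/c](S))) → 4
  ρ[e/d](γ[f; MIN(g)→d](π[f,g](ρ[g/c](S)))) → 4
  R → 4
  σ[h>6](R) → 1
  ρ[f/h](σ[h>6](R)) → 1
  ρ[e/a](ρ[f/h](σ[h>6](R))) → 1
  π[f,e](ρ[e/a](ρ[f/h](σ[h>6](R)))) → 1
  (ρ[e/d](γ[f; MIN(g)→d](π[f,g](ρ[g/c](S)))) − π[f,e](ρ[e/a](ρ[f/h](σ[h>6](R))))) → 4

== RESULT ==
f | e
1 | 1
2 | 5
4 | 7
8 | 2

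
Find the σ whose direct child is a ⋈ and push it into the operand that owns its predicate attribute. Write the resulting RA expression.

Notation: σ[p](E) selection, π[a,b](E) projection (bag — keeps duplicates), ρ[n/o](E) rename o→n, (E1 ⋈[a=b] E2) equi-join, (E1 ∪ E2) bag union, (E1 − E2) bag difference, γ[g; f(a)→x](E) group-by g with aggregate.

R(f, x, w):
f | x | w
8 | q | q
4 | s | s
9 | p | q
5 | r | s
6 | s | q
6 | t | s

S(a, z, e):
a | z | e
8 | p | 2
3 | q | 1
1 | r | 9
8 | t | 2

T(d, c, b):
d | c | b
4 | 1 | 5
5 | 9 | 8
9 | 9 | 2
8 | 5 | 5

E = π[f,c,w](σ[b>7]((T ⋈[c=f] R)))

σ filters on b, owned by the left side.
E' = π[f,c,w]((σ[b>7](T) ⋈[c=f] R))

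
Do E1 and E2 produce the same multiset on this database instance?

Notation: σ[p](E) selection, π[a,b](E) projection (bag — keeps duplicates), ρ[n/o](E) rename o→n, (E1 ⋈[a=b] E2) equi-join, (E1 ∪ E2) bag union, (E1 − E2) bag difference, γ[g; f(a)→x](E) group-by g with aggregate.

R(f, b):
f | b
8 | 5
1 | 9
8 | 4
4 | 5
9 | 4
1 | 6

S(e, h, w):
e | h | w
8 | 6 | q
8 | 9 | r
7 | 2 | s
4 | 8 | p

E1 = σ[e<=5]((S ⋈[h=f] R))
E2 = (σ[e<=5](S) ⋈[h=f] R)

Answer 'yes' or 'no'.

E1 stepwise |·|:
  S → 4
  R → 6
  (S ⋈[h=f] R) → 3
  σ[e<=5]((S ⋈[h=f] R)) → 2
E2 stepwise |·|:
  S → 4
  σ[e<=5](S) → 1
  R → 6
  (σ[e<=5](S) ⋈[h=f] R) → 2

E1 and E2 produce the same multiset:
e | h | w | f | b
4 | 8 | p | 8 | 4
4 | 8 | p | 8 | 5

yes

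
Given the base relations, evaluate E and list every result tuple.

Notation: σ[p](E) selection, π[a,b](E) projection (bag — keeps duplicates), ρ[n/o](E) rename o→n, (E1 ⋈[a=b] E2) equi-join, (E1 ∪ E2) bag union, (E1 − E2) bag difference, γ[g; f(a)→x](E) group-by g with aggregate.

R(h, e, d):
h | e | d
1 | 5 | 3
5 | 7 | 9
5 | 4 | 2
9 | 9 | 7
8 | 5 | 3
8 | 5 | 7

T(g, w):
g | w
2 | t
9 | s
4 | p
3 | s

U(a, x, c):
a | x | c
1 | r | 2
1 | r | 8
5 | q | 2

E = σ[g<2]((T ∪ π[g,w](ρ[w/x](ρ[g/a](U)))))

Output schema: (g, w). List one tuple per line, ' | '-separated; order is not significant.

Subexpression sizes:
  T → 4
  U → 3
  ρ[g/a](U) → 3
  ρ[w/x](ρ[g/a](U)) → 3
  π[g,w](ρ[w/x](ρ[g/a](U))) → 3
  (T ∪ π[g,w](ρ[w/x](ρ[g/a](U)))) → 7
  σ[g<2]((T ∪ π[g,w](ρ[w/x](ρ[g/a](U))))) → 2

== RESULT ==
g | w
1 | r
1 | r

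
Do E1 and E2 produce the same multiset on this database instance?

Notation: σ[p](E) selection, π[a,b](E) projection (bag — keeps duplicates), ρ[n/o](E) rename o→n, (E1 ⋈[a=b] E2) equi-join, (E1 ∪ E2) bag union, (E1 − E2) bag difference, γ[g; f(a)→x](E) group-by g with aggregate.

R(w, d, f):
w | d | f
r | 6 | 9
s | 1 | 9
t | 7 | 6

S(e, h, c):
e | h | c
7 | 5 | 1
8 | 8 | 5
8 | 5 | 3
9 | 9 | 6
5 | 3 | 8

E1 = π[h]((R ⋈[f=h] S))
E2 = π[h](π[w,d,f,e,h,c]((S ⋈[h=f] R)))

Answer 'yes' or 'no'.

E1 subexpression sizes:
  R → 3
  S → 5
  (R ⋈[f=h] S) → 2
  π[h]((R ⋈[f=h] S)) → 2
E2 subexpression sizes:
  S → 5
  R → 3
  (S ⋈[h=f] R) → 2
  π[w,d,f,e,h,c]((S ⋈[h=f] R)) → 2
  π[h](π[w,d,f,e,h,c]((S ⋈[h=f] R))) → 2

E1 and E2 produce the same multiset:
h
9
9

yes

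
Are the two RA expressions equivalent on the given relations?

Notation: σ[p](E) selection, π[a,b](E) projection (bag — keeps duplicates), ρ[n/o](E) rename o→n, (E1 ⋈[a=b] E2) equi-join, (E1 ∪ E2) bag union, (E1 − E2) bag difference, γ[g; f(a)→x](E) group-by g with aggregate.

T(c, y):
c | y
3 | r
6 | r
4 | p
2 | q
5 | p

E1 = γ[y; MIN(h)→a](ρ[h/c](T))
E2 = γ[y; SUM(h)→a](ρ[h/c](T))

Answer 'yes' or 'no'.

E1 per-node cardinality:
  T → 5
  ρ[h/c](T) → 5
  γ[y; MIN(h)→a](ρ[h/c](T)) → 3
E2 per-node cardinality:
  T → 5
  ρ[h/c](T) → 5
  γ[y; SUM(h)→a](ρ[h/c](T)) → 3

E1 result:
y | a
p | 4
q | 2
r | 3
E2 result:
y | a
p | 9
q | 2
r | 9
Witness: ('p', 9) appears 0× in E1 but 1× in E2.

no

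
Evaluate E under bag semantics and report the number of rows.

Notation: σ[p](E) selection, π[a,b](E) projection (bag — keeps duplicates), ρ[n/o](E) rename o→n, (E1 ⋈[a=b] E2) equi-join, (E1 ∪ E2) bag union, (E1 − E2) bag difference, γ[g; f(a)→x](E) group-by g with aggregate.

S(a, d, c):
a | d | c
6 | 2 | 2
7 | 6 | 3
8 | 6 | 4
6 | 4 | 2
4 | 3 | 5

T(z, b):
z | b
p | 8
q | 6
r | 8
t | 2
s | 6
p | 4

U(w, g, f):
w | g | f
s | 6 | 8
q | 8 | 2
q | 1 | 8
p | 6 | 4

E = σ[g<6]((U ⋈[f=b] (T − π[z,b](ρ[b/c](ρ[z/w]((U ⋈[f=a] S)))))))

Subexpression sizes:
  U → 4
  T → 6
  U → 4
  S → 5
  (U ⋈[f=a] S) → 3
  ρ[z/w]((U ⋈[f=a] S)) → 3
  ρ[b/c](ρ[z/w]((U ⋈[f=a] S))) → 3
  π[z,b](ρ[b/c](ρ[z/w]((U ⋈[f=a] S)))) → 3
  (T − π[z,b](ρ[b/c](ρ[z/w]((U ⋈[f=a] S))))) → 6
  (U ⋈[f=b] (T − π[z,b](ρ[b/c](ρ[z/w]((U ⋈[f=a] S)))))) → 6
  σ[g<6]((U ⋈[f=b] (T − π[z,b](ρ[b/c](ρ[z/w]((U ⋈[f=a] S))))))) → 2

|E| = 2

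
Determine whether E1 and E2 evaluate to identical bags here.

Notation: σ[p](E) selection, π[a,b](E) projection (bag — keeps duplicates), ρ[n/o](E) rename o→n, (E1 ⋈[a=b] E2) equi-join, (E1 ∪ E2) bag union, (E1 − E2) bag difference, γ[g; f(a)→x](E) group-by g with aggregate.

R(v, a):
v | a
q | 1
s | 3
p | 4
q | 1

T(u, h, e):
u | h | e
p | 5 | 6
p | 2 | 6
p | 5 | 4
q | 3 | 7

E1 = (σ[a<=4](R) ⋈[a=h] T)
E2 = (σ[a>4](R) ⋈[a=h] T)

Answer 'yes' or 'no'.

E1 per-node cardinality:
  R → 4
  σ[a<=4](R) → 4
  T → 4
  (σ[a<=4](R) ⋈[a=h] T) → 1
E2 per-node cardinality:
  R → 4
  σ[a>4](R) → 0
  T → 4
  (σ[a>4](R) ⋈[a=h] T) → 0

E1 result:
v | a | u | h | e
s | 3 | q | 3 | 7
E2 result:
v | a | u | h | e
(0 rows)
Witness: ('s', 3, 'q', 3, 7) appears 1× in E1 but 0× in E2.

no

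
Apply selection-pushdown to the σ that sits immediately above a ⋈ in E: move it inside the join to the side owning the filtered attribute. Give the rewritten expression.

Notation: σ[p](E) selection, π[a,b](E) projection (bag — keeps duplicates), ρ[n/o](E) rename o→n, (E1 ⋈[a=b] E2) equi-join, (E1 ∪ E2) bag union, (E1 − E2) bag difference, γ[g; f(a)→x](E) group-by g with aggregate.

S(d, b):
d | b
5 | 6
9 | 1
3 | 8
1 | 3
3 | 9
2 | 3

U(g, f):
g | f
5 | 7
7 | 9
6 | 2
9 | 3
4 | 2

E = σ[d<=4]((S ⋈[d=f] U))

σ filters on d, owned by the left side.
E' = (σ[d<=4](S) ⋈[d=f] U)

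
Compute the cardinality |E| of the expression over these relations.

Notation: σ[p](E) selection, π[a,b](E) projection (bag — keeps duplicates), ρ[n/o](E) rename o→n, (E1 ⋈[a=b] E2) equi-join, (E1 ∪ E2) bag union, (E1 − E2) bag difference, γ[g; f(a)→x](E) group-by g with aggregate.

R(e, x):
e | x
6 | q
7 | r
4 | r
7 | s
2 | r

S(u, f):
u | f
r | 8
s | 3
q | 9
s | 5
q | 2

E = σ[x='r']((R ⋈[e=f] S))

Row counts bottom-up:
  R → 5
  S → 5
  (R ⋈[e=f] S) → 1
  σ[x='r']((R ⋈[e=f] S)) → 1

|E| = 1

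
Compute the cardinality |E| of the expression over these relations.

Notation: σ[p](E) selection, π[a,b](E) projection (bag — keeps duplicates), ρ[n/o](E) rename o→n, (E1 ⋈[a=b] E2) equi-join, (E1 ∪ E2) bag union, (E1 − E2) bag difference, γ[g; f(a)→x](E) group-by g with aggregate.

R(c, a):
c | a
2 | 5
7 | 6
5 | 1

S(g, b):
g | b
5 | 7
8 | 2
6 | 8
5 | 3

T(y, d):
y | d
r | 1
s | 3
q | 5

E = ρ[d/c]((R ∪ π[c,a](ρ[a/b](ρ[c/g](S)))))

Subexpression sizes:
  R → 3
  S → 4
  ρ[c/g](S) → 4
  ρ[a/b](ρ[c/g](S)) → 4
  π[c,a](ρ[a/b](ρ[c/g](S))) → 4
  (R ∪ π[c,a](ρ[a/b](ρ[c/g](S)))) → 7
  ρ[d/c]((R ∪ π[c,a](ρ[a/b](ρ[c/g](S))))) → 7

|E| = 7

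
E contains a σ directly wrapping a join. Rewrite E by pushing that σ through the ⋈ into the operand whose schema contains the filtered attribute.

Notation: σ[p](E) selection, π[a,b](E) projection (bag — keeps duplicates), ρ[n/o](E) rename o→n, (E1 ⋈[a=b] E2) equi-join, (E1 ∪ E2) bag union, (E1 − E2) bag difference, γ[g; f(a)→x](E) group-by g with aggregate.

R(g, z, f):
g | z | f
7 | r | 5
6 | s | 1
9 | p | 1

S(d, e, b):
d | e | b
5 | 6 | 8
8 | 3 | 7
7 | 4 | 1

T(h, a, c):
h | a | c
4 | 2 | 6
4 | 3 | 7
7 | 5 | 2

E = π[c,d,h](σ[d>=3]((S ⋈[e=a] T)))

σ filters on d, owned by the left side.
E' = π[c,d,h]((σ[d>=3](S) ⋈[e=a] T))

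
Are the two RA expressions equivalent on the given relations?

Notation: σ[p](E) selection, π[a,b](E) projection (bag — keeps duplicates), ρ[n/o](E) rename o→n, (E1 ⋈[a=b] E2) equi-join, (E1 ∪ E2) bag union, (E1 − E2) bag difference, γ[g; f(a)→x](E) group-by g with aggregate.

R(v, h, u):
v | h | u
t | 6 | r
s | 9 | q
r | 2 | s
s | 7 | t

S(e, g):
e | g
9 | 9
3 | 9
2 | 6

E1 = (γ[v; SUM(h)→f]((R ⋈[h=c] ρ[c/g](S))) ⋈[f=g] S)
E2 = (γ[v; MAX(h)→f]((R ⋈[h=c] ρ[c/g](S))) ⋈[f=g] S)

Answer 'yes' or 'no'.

E1 per-node cardinality:
  R → 4
  S → 3
  ρ[c/g](S) → 3
  (R ⋈[h=c] ρ[c/g](S)) → 3
  γ[v; SUM(h)→f]((R ⋈[h=c] ρ[c/g](S))) → 2
  S → 3
  (γ[v; SUM(h)→f]((R ⋈[h=c] ρ[c/g](S))) ⋈[f=g] S) → 1
E2 per-node cardinality:
  R → 4
  S → 3
  ρ[c/g](S) → 3
  (R ⋈[h=c] ρ[c/g](S)) → 3
  γ[v; MAX(h)→f]((R ⋈[h=c] ρ[c/g](S))) → 2
  S → 3
  (γ[v; MAX(h)→f]((R ⋈[h=c] ρ[c/g](S))) ⋈[f=g] S) → 3

E1 result:
v | f | e | g
t | 6 | 2 | 6
E2 result:
v | f | e | g
s | 9 | 3 | 9
s | 9 | 9 | 9
t | 6 | 2 | 6
Witness: ('s', 9, 9, 9) appears 0× in E1 but 1× in E2.

no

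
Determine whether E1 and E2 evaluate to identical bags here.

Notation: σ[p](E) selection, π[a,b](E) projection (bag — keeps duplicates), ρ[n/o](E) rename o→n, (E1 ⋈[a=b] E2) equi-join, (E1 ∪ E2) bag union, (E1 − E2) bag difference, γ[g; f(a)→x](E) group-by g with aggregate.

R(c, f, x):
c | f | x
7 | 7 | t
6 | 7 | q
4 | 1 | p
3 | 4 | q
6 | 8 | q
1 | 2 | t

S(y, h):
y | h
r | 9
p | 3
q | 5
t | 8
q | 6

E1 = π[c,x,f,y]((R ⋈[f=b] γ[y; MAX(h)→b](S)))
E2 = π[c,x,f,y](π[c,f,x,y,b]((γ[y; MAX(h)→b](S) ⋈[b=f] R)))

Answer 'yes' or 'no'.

E1 row counts bottom-up:
  R → 6
  S → 5
  γ[y; MAX(h)→b](S) → 4
  (R ⋈[f=b] γ[y; MAX(h)→b](S)) → 1
  π[c,x,f,y]((R ⋈[f=b] γ[y; MAX(h)→b](S))) → 1
E2 row counts bottom-up:
  S → 5
  γ[y; MAX(h)→b](S) → 4
  R → 6
  (γ[y; MAX(h)→b](S) ⋈[b=f] R) → 1
  π[c,f,x,y,b]((γ[y; MAX(h)→b](S) ⋈[b=f] R)) → 1
  π[c,x,f,y](π[c,f,x,y,b]((γ[y; MAX(h)→b](S) ⋈[b=f] R))) → 1

E1 and E2 produce the same multiset:
c | x | f | y
6 | q | 8 | t

yes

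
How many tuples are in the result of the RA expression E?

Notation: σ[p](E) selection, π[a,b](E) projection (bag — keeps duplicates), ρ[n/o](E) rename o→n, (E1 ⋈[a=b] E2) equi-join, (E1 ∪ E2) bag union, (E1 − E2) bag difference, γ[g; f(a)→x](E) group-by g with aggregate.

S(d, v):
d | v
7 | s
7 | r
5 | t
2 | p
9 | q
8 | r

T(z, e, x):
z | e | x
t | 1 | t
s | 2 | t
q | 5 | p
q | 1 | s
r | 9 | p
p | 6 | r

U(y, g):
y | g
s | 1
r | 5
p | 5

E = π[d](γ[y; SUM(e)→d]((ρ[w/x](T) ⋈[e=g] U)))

Row counts bottom-up:
  T → 6
  ρ[w/x](T) → 6
  U → 3
  (ρ[w/x](T) ⋈[e=g] U) → 4
  γ[y; SUM(e)→d]((ρ[w/x](T) ⋈[e=g] U)) → 3
  π[d](γ[y; SUM(e)→d]((ρ[w/x](T) ⋈[e=g] U))) → 3

|E| = 3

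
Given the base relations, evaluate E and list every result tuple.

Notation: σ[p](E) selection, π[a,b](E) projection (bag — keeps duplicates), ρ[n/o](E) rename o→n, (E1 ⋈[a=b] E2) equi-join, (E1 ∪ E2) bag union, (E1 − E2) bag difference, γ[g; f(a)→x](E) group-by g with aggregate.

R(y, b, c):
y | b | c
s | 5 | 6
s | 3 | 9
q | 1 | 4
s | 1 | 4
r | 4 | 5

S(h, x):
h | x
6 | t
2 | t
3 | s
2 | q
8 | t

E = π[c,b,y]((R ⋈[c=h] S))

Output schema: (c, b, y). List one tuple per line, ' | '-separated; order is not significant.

Subexpression sizes:
  R → 5
  S → 5
  (R ⋈[c=h] S) → 1
  π[c,b,y]((R ⋈[c=h] S)) → 1

== RESULT ==
c | b | y
6 | 5 | s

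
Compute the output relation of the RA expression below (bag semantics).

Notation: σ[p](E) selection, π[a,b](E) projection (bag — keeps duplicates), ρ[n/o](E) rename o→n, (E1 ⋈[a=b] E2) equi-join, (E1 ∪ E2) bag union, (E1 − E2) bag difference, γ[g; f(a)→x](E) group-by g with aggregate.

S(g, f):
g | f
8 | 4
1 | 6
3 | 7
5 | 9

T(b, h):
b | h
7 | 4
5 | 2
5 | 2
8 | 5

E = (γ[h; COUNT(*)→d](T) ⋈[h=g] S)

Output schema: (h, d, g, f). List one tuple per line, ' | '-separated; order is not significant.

Row counts bottom-up:
  T → 4
  γ[h; COUNT(*)→d](T) → 3
  S → 4
  (γ[h; COUNT(*)→d](T) ⋈[h=g] S) → 1

== RESULT ==
h | d | g | f
5 | 1 | 5 | 9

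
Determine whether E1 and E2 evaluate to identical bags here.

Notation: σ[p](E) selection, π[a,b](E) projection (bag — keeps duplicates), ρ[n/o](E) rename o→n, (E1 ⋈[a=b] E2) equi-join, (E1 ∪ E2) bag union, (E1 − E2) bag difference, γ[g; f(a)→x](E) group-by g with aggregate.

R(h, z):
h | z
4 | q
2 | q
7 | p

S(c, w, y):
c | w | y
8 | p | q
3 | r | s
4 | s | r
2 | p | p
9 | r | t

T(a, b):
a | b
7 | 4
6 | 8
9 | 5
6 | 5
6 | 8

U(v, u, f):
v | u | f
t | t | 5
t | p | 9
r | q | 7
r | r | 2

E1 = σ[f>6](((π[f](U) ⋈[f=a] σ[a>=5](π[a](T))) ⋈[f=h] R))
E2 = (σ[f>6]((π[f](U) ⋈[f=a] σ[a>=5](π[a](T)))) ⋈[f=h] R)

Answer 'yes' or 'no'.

E1 per-node cardinality:
  U → 4
  π[f](U) → 4
  T → 5
  π[a](T) → 5
  σ[a>=5](π[a](T)) → 5
  (π[f](U) ⋈[f=a] σ[a>=5](π[a](T))) → 2
  R → 3
  ((π[f](U) ⋈[f=a] σ[a>=5](π[a](T))) ⋈[f=h] R) → 1
  σ[f>6](((π[f](U) ⋈[f=a] σ[a>=5](π[a](T))) ⋈[f=h] R)) → 1
E2 per-node cardinality:
  U → 4
  π[f](U) → 4
  T → 5
  π[a](T) → 5
  σ[a>=5](π[a](T)) → 5
  (π[f](U) ⋈[f=a] σ[a>=5](π[a](T))) → 2
  σ[f>6]((π[f](U) ⋈[f=a] σ[a>=5](π[a](T)))) → 2
  R → 3
  (σ[f>6]((π[f](U) ⋈[f=a] σ[a>=5](π[a](T)))) ⋈[f=h] R) → 1

E1 and E2 produce the same multiset:
f | a | h | z
7 | 7 | 7 | p

yes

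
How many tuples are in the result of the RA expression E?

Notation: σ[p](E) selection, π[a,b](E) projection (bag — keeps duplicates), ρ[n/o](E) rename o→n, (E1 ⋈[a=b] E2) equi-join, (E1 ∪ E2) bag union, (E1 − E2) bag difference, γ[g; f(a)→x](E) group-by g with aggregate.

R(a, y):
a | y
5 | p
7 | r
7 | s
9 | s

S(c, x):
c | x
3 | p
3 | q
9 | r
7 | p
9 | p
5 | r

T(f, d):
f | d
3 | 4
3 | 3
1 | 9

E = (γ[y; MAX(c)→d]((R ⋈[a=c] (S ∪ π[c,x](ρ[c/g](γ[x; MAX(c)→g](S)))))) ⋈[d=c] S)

Stepwise |·|:
  R → 4
  S → 6
  S → 6
  γ[x; MAX(c)→g](S) → 3
  ρ[c/g](γ[x; MAX(c)→g](S)) → 3
  π[c,x](ρ[c/g](γ[x; MAX(c)→g](S))) → 3
  (S ∪ π[c,x](ρ[c/g](γ[x; MAX(c)→g](S)))) → 9
  (R ⋈[a=c] (S ∪ π[c,x](ρ[c/g](γ[x; MAX(c)→g](S))))) → 7
  γ[y; MAX(c)→d]((R ⋈[a=c] (S ∪ π[c,x](ρ[c/g](γ[x; MAX(c)→g](S)))))) → 3
  S → 6
  (γ[y; MAX(c)→d]((R ⋈[a=c] (S ∪ π[c,x](ρ[c/g](γ[x; MAX(c)→g](S)))))) ⋈[d=c] S) → 4

|E| = 4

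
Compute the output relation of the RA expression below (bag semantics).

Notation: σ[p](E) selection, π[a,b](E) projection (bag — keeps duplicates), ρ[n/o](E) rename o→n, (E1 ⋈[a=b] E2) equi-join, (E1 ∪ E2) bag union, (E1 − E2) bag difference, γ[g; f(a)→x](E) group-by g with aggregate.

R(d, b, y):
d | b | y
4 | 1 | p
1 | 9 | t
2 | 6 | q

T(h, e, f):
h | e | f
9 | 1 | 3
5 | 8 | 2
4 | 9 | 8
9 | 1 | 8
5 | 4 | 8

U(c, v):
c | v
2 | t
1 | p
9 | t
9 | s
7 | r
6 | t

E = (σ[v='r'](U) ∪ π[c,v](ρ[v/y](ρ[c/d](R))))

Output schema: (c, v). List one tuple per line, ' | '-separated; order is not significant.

Subexpression sizes:
  U → 6
  σ[v='r'](U) → 1
  R → 3
  ρ[c/d](R) → 3
  ρ[v/y](ρ[c/d](R)) → 3
  π[c,v](ρ[v/y](ρ[c/d](R))) → 3
  (σ[v='r'](U) ∪ π[c,v](ρ[v/y](ρ[c/d](R)))) → 4

== RESULT ==
c | v
1 | t
2 | q
4 | p
7 | r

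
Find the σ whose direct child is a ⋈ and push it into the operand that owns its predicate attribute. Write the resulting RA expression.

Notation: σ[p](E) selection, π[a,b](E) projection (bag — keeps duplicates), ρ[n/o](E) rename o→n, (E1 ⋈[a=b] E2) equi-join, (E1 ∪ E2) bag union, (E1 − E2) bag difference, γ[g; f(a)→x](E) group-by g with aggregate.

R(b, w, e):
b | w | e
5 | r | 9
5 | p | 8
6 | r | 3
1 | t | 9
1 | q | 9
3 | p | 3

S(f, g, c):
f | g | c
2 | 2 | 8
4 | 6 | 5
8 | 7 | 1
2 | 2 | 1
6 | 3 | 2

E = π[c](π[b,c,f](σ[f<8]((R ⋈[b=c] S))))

σ filters on f, owned by the right side.
E' = π[c](π[b,c,f]((R ⋈[b=c] σ[f<8](S))))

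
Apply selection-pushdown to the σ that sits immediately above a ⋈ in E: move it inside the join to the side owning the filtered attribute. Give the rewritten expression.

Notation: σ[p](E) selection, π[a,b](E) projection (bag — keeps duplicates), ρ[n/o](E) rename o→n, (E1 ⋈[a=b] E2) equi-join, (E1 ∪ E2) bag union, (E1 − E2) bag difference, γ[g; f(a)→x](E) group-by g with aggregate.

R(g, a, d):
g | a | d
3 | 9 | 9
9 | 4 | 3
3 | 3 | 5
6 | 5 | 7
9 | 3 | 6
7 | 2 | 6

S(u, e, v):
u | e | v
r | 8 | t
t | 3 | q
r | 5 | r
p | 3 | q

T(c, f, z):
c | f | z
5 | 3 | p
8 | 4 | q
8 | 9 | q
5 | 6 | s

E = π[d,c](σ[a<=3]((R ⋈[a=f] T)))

σ filters on a, owned by the left side.
E' = π[d,c]((σ[a<=3](R) ⋈[a=f] T))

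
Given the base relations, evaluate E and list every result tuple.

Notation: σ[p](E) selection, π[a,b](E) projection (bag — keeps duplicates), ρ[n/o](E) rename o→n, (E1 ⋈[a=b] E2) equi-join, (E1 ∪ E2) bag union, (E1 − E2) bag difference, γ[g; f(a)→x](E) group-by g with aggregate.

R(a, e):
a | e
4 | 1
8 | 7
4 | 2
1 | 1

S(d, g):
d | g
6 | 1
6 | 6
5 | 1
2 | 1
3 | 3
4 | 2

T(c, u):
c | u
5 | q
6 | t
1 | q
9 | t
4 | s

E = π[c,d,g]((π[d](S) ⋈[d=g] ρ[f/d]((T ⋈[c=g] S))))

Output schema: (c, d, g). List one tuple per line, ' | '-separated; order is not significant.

Subexpression sizes:
  S → 6
  π[d](S) → 6
  T → 5
  S → 6
  (T ⋈[c=g] S) → 4
  ρ[f/d]((T ⋈[c=g] S)) → 4
  (π[d](S) ⋈[d=g] ρ[f/d]((T ⋈[c=g] S))) → 2
  π[c,d,g]((π[d](S) ⋈[d=g] ρ[f/d]((T ⋈[c=g] S)))) → 2

== RESULT ==
c | d | g
6 | 6 | 6
6 | 6 | 6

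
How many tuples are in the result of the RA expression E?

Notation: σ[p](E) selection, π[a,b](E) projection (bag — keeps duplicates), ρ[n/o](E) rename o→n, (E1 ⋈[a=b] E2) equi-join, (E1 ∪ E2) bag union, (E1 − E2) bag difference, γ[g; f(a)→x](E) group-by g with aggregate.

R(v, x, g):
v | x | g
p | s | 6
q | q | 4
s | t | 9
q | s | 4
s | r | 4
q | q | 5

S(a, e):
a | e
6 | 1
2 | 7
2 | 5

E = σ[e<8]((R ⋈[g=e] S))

Stepwise |·|:
  R → 6
  S → 3
  (R ⋈[g=e] S) → 1
  σ[e<8]((R ⋈[g=e] S)) → 1

|E| = 1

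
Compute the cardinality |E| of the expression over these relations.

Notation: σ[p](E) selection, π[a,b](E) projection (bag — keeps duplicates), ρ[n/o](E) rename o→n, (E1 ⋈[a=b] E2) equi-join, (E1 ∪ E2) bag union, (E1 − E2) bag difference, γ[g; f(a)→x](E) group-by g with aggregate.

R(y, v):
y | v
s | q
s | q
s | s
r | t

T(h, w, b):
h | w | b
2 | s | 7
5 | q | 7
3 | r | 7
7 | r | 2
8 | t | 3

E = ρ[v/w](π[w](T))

Stepwise |·|:
  T → 5
  π[w](T) → 5
  ρ[v/w](π[w](T)) → 5

|E| = 5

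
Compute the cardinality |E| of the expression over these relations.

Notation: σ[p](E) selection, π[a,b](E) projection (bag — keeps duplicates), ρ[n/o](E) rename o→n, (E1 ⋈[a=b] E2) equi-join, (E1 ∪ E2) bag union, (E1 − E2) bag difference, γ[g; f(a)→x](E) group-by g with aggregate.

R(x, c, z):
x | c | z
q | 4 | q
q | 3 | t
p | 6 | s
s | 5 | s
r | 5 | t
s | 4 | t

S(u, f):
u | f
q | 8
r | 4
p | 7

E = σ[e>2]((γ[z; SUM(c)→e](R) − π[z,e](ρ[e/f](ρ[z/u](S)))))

Subexpression sizes:
  R → 6
  γ[z; SUM(c)→e](R) → 3
  S → 3
  ρ[z/u](S) → 3
  ρ[e/f](ρ[z/u](S)) → 3
  π[z,e](ρ[e/f](ρ[z/u](S))) → 3
  (γ[z; SUM(c)→e](R) − π[z,e](ρ[e/f](ρ[z/u](S)))) → 3
  σ[e>2]((γ[z; SUM(c)→e](R) − π[z,e](ρ[e/f](ρ[z/u](S))))) → 3

|E| = 3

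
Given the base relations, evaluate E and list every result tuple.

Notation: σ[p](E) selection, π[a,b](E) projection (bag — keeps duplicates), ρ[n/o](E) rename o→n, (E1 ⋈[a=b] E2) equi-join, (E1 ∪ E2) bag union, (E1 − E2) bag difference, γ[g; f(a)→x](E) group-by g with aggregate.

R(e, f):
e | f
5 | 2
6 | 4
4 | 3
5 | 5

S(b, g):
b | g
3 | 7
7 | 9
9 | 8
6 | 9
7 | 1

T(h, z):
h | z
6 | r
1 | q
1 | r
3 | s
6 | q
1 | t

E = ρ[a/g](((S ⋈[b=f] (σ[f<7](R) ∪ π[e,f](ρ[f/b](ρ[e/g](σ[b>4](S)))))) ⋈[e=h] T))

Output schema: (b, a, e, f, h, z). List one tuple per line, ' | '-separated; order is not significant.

Stepwise |·|:
  S → 5
  R → 4
  σ[f<7](R) → 4
  S → 5
  σ[b>4](S) → 4
  ρ[e/g](σ[b>4](S)) → 4
  ρ[f/b](ρ[e/g](σ[b>4](S))) → 4
  π[e,f](ρ[f/b](ρ[e/g](σ[b>4](S)))) → 4
  (σ[f<7](R) ∪ π[e,f](ρ[f/b](ρ[e/g](σ[b>4](S))))) → 8
  (S ⋈[b=f] (σ[f<7](R) ∪ π[e,f](ρ[f/b](ρ[e/g](σ[b>4](S)))))) → 7
  T → 6
  ((S ⋈[b=f] (σ[f<7](R) ∪ π[e,f](ρ[f/b](ρ[e/g](σ[b>4](S)))))) ⋈[e=h] T) → 6
  ρ[a/g](((S ⋈[b=f] (σ[f<7](R) ∪ π[e,f](ρ[f/b](ρ[e/g](σ[b>4](S)))))) ⋈[e=h] T)) → 6

== RESULT ==
b | a | e | f | h | z
7 | 1 | 1 | 7 | 1 | q
7 | 1 | 1 | 7 | 1 | r
7 | 1 | 1 | 7 | 1 | t
7 | 9 | 1 | 7 | 1 | q
7 | 9 | 1 | 7 | 1 | r
7 | 9 | 1 | 7 | 1 | t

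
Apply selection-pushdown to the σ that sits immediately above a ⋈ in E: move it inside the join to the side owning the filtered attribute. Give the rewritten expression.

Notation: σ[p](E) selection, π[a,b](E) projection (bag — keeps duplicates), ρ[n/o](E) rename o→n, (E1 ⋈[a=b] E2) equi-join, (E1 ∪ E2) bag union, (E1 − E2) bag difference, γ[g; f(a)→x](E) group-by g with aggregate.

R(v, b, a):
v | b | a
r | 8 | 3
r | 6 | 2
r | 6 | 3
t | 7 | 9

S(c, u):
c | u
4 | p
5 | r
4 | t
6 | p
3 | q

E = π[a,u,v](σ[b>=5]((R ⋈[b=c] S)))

σ filters on b, owned by the left side.
E' = π[a,u,v]((σ[b>=5](R) ⋈[b=c] S))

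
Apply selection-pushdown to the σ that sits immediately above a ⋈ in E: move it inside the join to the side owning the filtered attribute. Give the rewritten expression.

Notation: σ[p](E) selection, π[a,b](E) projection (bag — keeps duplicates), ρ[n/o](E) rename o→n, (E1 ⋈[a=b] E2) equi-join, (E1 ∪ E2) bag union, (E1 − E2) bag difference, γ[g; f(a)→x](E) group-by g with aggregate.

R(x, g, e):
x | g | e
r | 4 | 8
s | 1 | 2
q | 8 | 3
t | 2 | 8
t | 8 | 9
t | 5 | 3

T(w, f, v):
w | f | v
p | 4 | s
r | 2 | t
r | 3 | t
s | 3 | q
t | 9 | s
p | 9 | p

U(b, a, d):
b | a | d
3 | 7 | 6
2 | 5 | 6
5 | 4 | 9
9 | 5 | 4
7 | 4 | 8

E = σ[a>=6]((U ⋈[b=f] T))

σ filters on a, owned by the left side.
E' = (σ[a>=6](U) ⋈[b=f] T)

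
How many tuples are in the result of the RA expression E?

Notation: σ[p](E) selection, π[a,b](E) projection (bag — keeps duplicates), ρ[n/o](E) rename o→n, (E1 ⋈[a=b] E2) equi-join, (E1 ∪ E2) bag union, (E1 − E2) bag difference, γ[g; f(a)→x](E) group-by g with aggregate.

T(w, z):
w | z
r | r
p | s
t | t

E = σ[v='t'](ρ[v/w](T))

Row counts bottom-up:
  T → 3
  ρ[v/w](T) → 3
  σ[v='t'](ρ[v/w](T)) → 1

|E| = 1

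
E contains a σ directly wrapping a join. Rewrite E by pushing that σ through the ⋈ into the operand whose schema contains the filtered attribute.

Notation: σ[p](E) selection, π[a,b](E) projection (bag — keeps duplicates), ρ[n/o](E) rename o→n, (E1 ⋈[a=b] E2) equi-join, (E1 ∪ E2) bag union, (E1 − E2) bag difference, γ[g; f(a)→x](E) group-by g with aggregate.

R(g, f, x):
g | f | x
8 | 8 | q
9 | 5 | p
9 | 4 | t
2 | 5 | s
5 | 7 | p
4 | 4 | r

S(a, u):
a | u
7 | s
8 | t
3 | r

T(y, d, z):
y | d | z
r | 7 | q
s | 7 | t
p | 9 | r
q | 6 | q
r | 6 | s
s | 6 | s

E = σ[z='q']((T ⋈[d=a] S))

σ filters on z, owned by the left side.
E' = (σ[z='q'](T) ⋈[d=a] S)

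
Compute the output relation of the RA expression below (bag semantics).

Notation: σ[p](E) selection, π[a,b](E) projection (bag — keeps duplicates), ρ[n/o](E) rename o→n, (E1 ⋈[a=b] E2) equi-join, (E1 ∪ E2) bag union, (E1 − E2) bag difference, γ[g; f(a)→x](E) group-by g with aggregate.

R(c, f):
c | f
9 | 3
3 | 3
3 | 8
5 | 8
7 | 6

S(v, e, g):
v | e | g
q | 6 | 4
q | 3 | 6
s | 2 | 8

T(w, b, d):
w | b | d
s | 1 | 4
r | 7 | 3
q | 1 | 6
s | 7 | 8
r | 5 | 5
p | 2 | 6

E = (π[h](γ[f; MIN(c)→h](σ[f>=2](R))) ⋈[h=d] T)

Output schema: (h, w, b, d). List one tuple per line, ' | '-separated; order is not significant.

Stepwise |·|:
  R → 5
  σ[f>=2](R) → 5
  γ[f; MIN(c)→h](σ[f>=2](R)) → 3
  π[h](γ[f; MIN(c)→h](σ[f>=2](R))) → 3
  T → 6
  (π[h](γ[f; MIN(c)→h](σ[f>=2](R))) ⋈[h=d] T) → 2

== RESULT ==
h | w | b | d
3 | r | 7 | 3
3 | r | 7 | 3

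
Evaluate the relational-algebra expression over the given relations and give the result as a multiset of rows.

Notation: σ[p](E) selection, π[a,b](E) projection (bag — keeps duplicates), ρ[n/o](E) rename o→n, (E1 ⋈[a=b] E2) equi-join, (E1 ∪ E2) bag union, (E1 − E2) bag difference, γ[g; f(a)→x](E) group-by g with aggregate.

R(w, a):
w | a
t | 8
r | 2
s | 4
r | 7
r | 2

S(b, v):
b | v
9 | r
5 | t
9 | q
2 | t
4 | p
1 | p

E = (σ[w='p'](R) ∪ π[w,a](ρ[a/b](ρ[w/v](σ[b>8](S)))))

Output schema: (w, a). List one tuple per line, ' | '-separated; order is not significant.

Row counts bottom-up:
  R → 5
  σ[w='p'](R) → 0
  S → 6
  σ[b>8](S) → 2
  ρ[w/v](σ[b>8](S)) → 2
  ρ[a/b](ρ[w/v](σ[b>8](S))) → 2
  π[w,a](ρ[a/b](ρ[w/v](σ[b>8](S)))) → 2
  (σ[w='p'](R) ∪ π[w,a](ρ[a/b](ρ[w/v](σ[b>8](S))))) → 2

== RESULT ==
w | a
q | 9
r | 9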